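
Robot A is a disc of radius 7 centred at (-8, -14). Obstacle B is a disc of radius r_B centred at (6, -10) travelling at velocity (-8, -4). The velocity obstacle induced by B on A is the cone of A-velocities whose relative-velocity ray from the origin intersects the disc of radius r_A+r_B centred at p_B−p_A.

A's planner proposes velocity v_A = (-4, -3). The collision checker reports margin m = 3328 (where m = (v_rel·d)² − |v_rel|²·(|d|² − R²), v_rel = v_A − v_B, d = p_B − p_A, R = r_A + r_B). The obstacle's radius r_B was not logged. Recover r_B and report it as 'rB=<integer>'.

m = 3328
d = (14, 4);  v_rel = (4, 1),  |v_rel|² = 17
v_rel×d = (4)·(4) − (1)·(14) = 2
since m = R²·17 − 2²:  R² = (4 + 3328) / 17 = 196
R = √196 = 14  ⇒  r_B = 14 − 7 = 7

rB=7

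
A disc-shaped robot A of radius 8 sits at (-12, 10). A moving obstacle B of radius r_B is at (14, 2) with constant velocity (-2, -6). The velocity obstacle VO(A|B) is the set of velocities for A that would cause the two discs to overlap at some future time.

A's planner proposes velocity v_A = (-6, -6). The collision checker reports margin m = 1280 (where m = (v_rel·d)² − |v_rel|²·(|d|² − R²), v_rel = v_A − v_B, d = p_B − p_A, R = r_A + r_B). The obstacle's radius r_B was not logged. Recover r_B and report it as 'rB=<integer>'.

m = 1280
d = (26, -8);  v_rel = (-4, 0),  |v_rel|² = 16
v_rel×d = (-4)·(-8) − (0)·(26) = 32
since m = R²·16 − 32²:  R² = (1024 + 1280) / 16 = 144
R = √144 = 12  ⇒  r_B = 12 − 8 = 4

rB=4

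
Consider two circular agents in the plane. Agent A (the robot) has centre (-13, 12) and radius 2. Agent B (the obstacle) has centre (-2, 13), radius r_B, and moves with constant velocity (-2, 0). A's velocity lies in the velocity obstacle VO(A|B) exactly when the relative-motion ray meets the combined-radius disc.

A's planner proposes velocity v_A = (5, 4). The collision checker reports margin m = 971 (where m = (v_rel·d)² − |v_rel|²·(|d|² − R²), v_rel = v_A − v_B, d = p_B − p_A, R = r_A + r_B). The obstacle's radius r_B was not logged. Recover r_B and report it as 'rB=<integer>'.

m = 971
d = (11, 1);  v_rel = (7, 4),  |v_rel|² = 65
v_rel×d = (7)·(1) − (4)·(11) = -37
since m = R²·65 − (-37)²:  R² = (1369 + 971) / 65 = 36
R = √36 = 6  ⇒  r_B = 6 − 2 = 4

rB=4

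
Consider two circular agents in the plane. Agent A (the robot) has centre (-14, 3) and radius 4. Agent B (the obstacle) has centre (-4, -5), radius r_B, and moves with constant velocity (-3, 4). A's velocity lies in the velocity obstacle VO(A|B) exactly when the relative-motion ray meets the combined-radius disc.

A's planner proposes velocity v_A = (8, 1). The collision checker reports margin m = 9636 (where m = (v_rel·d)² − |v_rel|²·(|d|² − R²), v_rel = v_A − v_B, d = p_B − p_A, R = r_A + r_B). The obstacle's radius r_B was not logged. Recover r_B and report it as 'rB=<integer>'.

m = 9636
d = (10, -8);  v_rel = (11, -3),  |v_rel|² = 130
v_rel×d = (11)·(-8) − (-3)·(10) = -58
since m = R²·130 − (-58)²:  R² = (3364 + 9636) / 130 = 100
R = √100 = 10  ⇒  r_B = 10 − 4 = 6

rB=6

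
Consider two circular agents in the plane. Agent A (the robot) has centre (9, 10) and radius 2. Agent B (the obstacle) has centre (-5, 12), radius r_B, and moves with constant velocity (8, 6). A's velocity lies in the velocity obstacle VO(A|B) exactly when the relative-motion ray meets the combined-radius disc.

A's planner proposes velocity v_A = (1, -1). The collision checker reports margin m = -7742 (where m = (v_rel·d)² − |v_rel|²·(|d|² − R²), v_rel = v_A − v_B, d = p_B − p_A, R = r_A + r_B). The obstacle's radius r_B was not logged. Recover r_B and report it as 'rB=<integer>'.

m = -7742
d = (-14, 2);  v_rel = (-7, -7),  |v_rel|² = 98
v_rel×d = (-7)·(2) − (-7)·(-14) = -112
since m = R²·98 − (-112)²:  R² = (12544 + -7742) / 98 = 49
R = √49 = 7  ⇒  r_B = 7 − 2 = 5

rB=5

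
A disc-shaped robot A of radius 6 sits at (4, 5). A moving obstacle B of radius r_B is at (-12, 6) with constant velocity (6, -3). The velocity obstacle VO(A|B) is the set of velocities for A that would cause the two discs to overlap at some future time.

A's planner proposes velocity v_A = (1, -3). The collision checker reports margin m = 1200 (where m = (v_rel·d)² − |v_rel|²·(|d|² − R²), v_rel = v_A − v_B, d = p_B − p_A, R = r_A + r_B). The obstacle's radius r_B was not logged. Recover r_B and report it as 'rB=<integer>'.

m = 1200
d = (-16, 1);  v_rel = (-5, 0),  |v_rel|² = 25
v_rel×d = (-5)·(1) − (0)·(-16) = -5
since m = R²·25 − (-5)²:  R² = (25 + 1200) / 25 = 49
R = √49 = 7  ⇒  r_B = 7 − 6 = 1

rB=1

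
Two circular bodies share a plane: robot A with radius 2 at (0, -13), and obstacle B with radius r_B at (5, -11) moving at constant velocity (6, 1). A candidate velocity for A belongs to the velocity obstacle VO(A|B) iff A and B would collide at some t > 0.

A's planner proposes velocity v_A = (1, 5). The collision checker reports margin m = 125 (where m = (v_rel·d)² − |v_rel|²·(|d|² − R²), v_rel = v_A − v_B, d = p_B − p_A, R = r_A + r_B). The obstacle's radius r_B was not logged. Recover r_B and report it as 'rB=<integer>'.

m = 125
d = (5, 2);  v_rel = (-5, 4),  |v_rel|² = 41
v_rel×d = (-5)·(2) − (4)·(5) = -30
since m = R²·41 − (-30)²:  R² = (900 + 125) / 41 = 25
R = √25 = 5  ⇒  r_B = 5 − 2 = 3

rB=3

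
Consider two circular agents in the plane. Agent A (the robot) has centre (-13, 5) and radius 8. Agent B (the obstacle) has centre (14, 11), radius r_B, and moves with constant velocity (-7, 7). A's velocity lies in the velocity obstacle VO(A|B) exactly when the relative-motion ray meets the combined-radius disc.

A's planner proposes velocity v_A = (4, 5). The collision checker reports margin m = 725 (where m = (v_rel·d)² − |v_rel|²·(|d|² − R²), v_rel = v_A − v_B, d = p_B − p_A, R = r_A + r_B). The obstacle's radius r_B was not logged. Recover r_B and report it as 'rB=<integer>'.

m = 725
d = (27, 6);  v_rel = (11, -2),  |v_rel|² = 125
v_rel×d = (11)·(6) − (-2)·(27) = 120
since m = R²·125 − 120²:  R² = (14400 + 725) / 125 = 121
R = √121 = 11  ⇒  r_B = 11 − 8 = 3

rB=3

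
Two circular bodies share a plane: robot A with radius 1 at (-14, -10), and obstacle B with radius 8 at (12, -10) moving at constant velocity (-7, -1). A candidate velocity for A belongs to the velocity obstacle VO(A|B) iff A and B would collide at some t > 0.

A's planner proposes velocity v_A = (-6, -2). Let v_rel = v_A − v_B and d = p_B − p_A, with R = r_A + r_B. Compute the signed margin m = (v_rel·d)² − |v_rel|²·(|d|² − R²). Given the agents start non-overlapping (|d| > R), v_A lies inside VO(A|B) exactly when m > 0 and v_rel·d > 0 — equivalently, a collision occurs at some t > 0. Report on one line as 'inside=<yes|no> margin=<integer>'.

d = (26, 0),  |d|² = 676;  R = 1+8 = 9,  c = 676−9² = 595
v_rel = (1, -1),  |v_rel|² = 2;  v_rel·d = (1)·(26) + (-1)·(0) = 26
2·t² − 52·t + 595 = 0  ⇒  m = 26² − 2·595 = -514
m = -514 < 0,  v_rel·d = 26 > 0  ⇒  outside

inside=no margin=-514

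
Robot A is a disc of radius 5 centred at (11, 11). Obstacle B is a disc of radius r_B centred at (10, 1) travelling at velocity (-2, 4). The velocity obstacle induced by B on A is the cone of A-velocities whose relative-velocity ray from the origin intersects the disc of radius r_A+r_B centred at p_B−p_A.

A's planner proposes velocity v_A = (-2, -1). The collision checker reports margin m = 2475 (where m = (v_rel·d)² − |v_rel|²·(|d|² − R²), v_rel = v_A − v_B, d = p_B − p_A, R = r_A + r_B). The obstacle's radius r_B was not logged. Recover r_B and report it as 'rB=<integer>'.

m = 2475
d = (-1, -10);  v_rel = (0, -5),  |v_rel|² = 25
v_rel×d = (0)·(-10) − (-5)·(-1) = -5
since m = R²·25 − (-5)²:  R² = (25 + 2475) / 25 = 100
R = √100 = 10  ⇒  r_B = 10 − 5 = 5

rB=5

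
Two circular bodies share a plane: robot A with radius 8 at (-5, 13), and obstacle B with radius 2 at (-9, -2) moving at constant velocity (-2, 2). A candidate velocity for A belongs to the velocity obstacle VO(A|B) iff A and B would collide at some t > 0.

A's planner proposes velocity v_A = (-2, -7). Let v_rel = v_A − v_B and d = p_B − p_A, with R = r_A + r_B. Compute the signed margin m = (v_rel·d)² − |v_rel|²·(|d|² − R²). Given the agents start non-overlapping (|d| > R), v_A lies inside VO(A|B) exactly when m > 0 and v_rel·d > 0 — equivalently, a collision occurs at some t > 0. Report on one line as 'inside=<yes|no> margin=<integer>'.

d = (-4, -15),  |d|² = 241;  R = 8+2 = 10,  c = 241−10² = 141
v_rel = (0, -9),  |v_rel|² = 81;  v_rel·d = (0)·(-4) + (-9)·(-15) = 135
81·t² − 270·t + 141 = 0  ⇒  m = 135² − 81·141 = 6804
m = 6804 > 0,  v_rel·d = 135 > 0  ⇒  inside

inside=yes margin=6804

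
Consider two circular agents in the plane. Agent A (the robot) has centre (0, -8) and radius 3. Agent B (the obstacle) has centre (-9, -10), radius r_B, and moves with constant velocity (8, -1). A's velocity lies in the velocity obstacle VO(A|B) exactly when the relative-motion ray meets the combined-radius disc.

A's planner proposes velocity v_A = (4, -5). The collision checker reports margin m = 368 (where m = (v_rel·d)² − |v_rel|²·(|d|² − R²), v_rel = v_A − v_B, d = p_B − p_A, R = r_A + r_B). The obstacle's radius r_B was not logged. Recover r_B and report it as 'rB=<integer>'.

m = 368
d = (-9, -2);  v_rel = (-4, -4),  |v_rel|² = 32
v_rel×d = (-4)·(-2) − (-4)·(-9) = -28
since m = R²·32 − (-28)²:  R² = (784 + 368) / 32 = 36
R = √36 = 6  ⇒  r_B = 6 − 3 = 3

rB=3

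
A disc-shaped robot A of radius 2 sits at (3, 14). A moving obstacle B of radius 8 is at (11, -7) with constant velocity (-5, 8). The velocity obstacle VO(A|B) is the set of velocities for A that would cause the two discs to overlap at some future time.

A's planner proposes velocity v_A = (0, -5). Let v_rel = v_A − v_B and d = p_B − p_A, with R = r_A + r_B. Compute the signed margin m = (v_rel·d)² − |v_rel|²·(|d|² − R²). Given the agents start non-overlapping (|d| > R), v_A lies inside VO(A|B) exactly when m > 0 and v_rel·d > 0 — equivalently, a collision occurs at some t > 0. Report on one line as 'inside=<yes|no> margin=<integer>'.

d = (8, -21),  |d|² = 505;  R = 2+8 = 10,  c = 505−10² = 405
v_rel = (5, -13),  |v_rel|² = 194;  v_rel·d = (5)·(8) + (-13)·(-21) = 313
194·t² − 626·t + 405 = 0  ⇒  m = 313² − 194·405 = 19399
m = 19399 > 0,  v_rel·d = 313 > 0  ⇒  inside

inside=yes margin=19399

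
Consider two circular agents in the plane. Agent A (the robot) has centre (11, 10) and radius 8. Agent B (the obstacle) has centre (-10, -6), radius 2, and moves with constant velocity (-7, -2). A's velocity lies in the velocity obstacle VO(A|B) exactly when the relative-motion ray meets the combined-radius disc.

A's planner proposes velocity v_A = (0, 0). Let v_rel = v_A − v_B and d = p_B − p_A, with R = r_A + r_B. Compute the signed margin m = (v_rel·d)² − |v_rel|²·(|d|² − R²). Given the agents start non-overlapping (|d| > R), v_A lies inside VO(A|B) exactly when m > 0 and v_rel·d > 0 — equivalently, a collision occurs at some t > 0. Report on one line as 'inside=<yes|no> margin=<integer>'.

d = (-21, -16),  |d|² = 697;  R = 8+2 = 10,  c = 697−10² = 597
v_rel = (7, 2),  |v_rel|² = 53;  v_rel·d = (7)·(-21) + (2)·(-16) = -179
53·t² + 358·t + 597 = 0  ⇒  m = (-179)² − 53·597 = 400
m = 400 > 0,  v_rel·d = -179 < 0  ⇒  outside

inside=no margin=400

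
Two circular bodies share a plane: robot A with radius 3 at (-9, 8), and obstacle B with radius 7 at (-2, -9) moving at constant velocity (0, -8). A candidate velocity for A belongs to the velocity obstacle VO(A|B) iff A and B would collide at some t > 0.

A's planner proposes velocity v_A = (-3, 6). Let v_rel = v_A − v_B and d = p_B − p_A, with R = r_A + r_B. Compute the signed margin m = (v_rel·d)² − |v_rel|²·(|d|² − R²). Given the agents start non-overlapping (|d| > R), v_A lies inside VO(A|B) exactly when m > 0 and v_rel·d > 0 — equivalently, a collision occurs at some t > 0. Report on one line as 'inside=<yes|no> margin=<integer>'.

d = (7, -17),  |d|² = 338;  R = 3+7 = 10,  c = 338−10² = 238
v_rel = (-3, 14),  |v_rel|² = 205;  v_rel·d = (-3)·(7) + (14)·(-17) = -259
205·t² + 518·t + 238 = 0  ⇒  m = (-259)² − 205·238 = 18291
m = 18291 > 0,  v_rel·d = -259 < 0  ⇒  outside

inside=no margin=18291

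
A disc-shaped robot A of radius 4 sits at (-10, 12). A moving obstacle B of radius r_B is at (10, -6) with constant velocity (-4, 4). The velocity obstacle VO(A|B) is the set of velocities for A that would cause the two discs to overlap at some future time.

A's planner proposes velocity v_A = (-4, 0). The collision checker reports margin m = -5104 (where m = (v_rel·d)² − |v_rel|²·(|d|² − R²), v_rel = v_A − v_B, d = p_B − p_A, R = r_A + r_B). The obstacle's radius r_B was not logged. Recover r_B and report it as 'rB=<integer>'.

m = -5104
d = (20, -18);  v_rel = (0, -4),  |v_rel|² = 16
v_rel×d = (0)·(-18) − (-4)·(20) = 80
since m = R²·16 − 80²:  R² = (6400 + -5104) / 16 = 81
R = √81 = 9  ⇒  r_B = 9 − 4 = 5

rB=5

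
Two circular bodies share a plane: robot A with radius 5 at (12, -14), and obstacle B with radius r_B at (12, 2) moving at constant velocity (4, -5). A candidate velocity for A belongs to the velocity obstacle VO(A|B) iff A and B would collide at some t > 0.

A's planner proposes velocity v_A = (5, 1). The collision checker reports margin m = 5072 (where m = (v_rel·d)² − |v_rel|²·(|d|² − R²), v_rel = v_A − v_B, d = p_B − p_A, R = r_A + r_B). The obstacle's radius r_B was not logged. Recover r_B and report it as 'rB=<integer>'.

m = 5072
d = (0, 16);  v_rel = (1, 6),  |v_rel|² = 37
v_rel×d = (1)·(16) − (6)·(0) = 16
since m = R²·37 − 16²:  R² = (256 + 5072) / 37 = 144
R = √144 = 12  ⇒  r_B = 12 − 5 = 7

rB=7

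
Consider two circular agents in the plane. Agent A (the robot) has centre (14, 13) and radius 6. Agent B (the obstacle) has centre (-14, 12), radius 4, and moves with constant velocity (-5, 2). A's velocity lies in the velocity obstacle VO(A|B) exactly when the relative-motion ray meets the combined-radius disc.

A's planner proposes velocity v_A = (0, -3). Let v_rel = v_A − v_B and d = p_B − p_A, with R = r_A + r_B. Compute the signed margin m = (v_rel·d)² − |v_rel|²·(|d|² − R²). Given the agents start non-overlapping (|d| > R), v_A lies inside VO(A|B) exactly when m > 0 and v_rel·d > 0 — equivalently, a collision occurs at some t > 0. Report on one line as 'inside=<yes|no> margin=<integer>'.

d = (-28, -1),  |d|² = 785;  R = 6+4 = 10,  c = 785−10² = 685
v_rel = (5, -5),  |v_rel|² = 50;  v_rel·d = (5)·(-28) + (-5)·(-1) = -135
50·t² + 270·t + 685 = 0  ⇒  m = (-135)² − 50·685 = -16025
m = -16025 < 0,  v_rel·d = -135 < 0  ⇒  outside

inside=no margin=-16025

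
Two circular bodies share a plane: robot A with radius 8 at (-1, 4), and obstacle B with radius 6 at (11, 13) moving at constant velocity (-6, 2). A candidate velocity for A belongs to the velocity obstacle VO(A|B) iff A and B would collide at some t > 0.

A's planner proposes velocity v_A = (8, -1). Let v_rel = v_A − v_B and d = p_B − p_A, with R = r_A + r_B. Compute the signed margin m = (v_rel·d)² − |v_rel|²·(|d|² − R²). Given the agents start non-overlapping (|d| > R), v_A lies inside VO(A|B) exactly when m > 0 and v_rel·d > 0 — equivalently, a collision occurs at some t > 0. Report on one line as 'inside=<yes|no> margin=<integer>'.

d = (12, 9),  |d|² = 225;  R = 8+6 = 14,  c = 225−14² = 29
v_rel = (14, -3),  |v_rel|² = 205;  v_rel·d = (14)·(12) + (-3)·(9) = 141
205·t² − 282·t + 29 = 0  ⇒  m = 141² − 205·29 = 13936
m = 13936 > 0,  v_rel·d = 141 > 0  ⇒  inside

inside=yes margin=13936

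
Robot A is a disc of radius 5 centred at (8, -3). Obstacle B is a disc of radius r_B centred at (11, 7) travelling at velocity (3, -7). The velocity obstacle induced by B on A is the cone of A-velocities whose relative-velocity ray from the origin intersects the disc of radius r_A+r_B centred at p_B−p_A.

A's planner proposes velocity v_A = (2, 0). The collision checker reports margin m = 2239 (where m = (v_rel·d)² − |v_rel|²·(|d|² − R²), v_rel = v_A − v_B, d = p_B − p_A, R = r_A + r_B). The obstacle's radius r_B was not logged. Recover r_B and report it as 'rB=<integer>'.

m = 2239
d = (3, 10);  v_rel = (-1, 7),  |v_rel|² = 50
v_rel×d = (-1)·(10) − (7)·(3) = -31
since m = R²·50 − (-31)²:  R² = (961 + 2239) / 50 = 64
R = √64 = 8  ⇒  r_B = 8 − 5 = 3

rB=3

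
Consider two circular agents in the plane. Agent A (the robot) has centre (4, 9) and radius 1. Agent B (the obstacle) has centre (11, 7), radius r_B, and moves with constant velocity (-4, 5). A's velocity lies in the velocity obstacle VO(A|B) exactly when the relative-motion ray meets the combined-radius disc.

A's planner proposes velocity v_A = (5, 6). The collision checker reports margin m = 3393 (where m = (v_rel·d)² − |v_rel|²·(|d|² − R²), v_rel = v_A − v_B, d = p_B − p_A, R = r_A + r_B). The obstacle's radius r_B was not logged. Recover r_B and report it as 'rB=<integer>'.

m = 3393
d = (7, -2);  v_rel = (9, 1),  |v_rel|² = 82
v_rel×d = (9)·(-2) − (1)·(7) = -25
since m = R²·82 − (-25)²:  R² = (625 + 3393) / 82 = 49
R = √49 = 7  ⇒  r_B = 7 − 1 = 6

rB=6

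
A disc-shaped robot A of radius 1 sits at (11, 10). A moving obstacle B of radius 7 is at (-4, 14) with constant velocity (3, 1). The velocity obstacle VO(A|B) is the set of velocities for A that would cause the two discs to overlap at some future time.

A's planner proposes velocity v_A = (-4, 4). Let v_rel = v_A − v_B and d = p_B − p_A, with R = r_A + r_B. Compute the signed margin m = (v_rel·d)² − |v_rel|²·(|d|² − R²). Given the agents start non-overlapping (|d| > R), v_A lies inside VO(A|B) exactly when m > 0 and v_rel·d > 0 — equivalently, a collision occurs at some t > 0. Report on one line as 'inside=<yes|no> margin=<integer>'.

d = (-15, 4),  |d|² = 241;  R = 1+7 = 8,  c = 241−8² = 177
v_rel = (-7, 3),  |v_rel|² = 58;  v_rel·d = (-7)·(-15) + (3)·(4) = 117
58·t² − 234·t + 177 = 0  ⇒  m = 117² − 58·177 = 3423
m = 3423 > 0,  v_rel·d = 117 > 0  ⇒  inside

inside=yes margin=3423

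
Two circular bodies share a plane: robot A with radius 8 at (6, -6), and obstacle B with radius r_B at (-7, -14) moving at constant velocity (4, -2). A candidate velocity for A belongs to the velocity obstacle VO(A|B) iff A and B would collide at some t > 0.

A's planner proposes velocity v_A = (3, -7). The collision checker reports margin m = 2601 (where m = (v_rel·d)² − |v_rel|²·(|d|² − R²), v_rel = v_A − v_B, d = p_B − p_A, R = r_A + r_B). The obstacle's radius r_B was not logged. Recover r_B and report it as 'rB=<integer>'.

m = 2601
d = (-13, -8);  v_rel = (-1, -5),  |v_rel|² = 26
v_rel×d = (-1)·(-8) − (-5)·(-13) = -57
since m = R²·26 − (-57)²:  R² = (3249 + 2601) / 26 = 225
R = √225 = 15  ⇒  r_B = 15 − 8 = 7

rB=7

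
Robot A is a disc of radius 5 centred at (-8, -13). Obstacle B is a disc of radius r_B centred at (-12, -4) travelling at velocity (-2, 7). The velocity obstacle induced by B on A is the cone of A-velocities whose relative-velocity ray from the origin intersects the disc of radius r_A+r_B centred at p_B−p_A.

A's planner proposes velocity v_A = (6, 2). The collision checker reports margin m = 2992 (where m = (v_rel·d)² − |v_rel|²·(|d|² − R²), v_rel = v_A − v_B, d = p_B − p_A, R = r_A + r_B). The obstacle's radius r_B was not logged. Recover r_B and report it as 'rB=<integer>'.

m = 2992
d = (-4, 9);  v_rel = (8, -5),  |v_rel|² = 89
v_rel×d = (8)·(9) − (-5)·(-4) = 52
since m = R²·89 − 52²:  R² = (2704 + 2992) / 89 = 64
R = √64 = 8  ⇒  r_B = 8 − 5 = 3

rB=3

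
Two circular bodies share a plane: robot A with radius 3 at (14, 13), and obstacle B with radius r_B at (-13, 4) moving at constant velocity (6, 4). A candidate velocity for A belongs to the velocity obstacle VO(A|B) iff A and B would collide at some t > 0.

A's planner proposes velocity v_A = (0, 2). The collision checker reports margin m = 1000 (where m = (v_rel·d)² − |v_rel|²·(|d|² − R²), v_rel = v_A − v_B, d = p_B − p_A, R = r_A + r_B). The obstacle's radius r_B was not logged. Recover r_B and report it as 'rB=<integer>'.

m = 1000
d = (-27, -9);  v_rel = (-6, -2),  |v_rel|² = 40
v_rel×d = (-6)·(-9) − (-2)·(-27) = 0
since m = R²·40 − 0²:  R² = (0 + 1000) / 40 = 25
R = √25 = 5  ⇒  r_B = 5 − 3 = 2

rB=2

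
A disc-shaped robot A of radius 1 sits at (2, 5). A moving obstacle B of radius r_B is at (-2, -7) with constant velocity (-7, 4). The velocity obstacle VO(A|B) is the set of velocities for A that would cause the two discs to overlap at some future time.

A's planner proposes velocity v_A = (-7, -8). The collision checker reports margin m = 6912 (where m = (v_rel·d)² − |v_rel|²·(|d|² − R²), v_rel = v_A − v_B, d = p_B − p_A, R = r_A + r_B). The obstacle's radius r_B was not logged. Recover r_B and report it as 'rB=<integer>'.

m = 6912
d = (-4, -12);  v_rel = (0, -12),  |v_rel|² = 144
v_rel×d = (0)·(-12) − (-12)·(-4) = -48
since m = R²·144 − (-48)²:  R² = (2304 + 6912) / 144 = 64
R = √64 = 8  ⇒  r_B = 8 − 1 = 7

rB=7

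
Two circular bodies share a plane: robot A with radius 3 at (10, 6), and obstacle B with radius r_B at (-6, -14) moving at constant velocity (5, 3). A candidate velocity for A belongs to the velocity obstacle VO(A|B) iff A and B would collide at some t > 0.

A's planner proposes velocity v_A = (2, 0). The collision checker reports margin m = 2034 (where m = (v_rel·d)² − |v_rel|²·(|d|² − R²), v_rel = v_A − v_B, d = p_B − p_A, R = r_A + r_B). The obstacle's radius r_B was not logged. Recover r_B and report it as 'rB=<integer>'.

m = 2034
d = (-16, -20);  v_rel = (-3, -3),  |v_rel|² = 18
v_rel×d = (-3)·(-20) − (-3)·(-16) = 12
since m = R²·18 − 12²:  R² = (144 + 2034) / 18 = 121
R = √121 = 11  ⇒  r_B = 11 − 3 = 8

rB=8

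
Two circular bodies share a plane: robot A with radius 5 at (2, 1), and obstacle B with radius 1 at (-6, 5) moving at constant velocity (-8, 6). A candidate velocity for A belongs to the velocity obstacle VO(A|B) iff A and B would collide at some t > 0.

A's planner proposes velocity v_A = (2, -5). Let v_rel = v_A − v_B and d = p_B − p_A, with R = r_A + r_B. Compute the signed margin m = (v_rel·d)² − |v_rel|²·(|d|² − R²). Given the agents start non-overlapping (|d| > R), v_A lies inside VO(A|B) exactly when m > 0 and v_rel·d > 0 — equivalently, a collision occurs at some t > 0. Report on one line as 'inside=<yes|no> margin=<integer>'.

d = (-8, 4),  |d|² = 80;  R = 5+1 = 6,  c = 80−6² = 44
v_rel = (10, -11),  |v_rel|² = 221;  v_rel·d = (10)·(-8) + (-11)·(4) = -124
221·t² + 248·t + 44 = 0  ⇒  m = (-124)² − 221·44 = 5652
m = 5652 > 0,  v_rel·d = -124 < 0  ⇒  outside

inside=no margin=5652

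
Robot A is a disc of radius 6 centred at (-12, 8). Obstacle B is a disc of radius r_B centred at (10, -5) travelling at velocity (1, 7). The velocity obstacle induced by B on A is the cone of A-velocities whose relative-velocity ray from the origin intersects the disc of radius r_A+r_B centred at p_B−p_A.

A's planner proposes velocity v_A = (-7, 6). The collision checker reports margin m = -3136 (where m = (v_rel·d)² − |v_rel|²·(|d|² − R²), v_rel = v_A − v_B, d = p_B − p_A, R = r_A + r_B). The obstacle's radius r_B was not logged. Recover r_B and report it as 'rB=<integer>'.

m = -3136
d = (22, -13);  v_rel = (-8, -1),  |v_rel|² = 65
v_rel×d = (-8)·(-13) − (-1)·(22) = 126
since m = R²·65 − 126²:  R² = (15876 + -3136) / 65 = 196
R = √196 = 14  ⇒  r_B = 14 − 6 = 8

rB=8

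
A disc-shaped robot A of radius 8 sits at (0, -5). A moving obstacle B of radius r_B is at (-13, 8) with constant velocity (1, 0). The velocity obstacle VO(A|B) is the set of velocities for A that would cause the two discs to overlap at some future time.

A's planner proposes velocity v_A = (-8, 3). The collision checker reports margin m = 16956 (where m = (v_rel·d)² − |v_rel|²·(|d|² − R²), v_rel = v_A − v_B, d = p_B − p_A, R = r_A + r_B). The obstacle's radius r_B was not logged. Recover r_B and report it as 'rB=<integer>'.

m = 16956
d = (-13, 13);  v_rel = (-9, 3),  |v_rel|² = 90
v_rel×d = (-9)·(13) − (3)·(-13) = -78
since m = R²·90 − (-78)²:  R² = (6084 + 16956) / 90 = 256
R = √256 = 16  ⇒  r_B = 16 − 8 = 8

rB=8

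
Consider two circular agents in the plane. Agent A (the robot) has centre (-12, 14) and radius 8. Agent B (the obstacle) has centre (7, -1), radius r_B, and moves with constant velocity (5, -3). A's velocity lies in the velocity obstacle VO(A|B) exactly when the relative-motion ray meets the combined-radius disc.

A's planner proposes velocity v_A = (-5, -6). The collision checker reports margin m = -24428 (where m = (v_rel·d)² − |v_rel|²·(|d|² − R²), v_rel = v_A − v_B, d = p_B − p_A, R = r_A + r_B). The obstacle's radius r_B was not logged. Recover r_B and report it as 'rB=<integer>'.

m = -24428
d = (19, -15);  v_rel = (-10, -3),  |v_rel|² = 109
v_rel×d = (-10)·(-15) − (-3)·(19) = 207
since m = R²·109 − 207²:  R² = (42849 + -24428) / 109 = 169
R = √169 = 13  ⇒  r_B = 13 − 8 = 5

rB=5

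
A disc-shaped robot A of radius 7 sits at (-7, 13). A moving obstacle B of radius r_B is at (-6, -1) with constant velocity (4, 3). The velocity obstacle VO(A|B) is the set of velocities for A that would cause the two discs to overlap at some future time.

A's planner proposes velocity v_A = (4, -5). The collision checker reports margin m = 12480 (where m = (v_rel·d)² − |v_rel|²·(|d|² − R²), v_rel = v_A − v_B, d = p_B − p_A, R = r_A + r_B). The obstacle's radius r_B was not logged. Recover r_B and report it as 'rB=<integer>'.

m = 12480
d = (1, -14);  v_rel = (0, -8),  |v_rel|² = 64
v_rel×d = (0)·(-14) − (-8)·(1) = 8
since m = R²·64 − 8²:  R² = (64 + 12480) / 64 = 196
R = √196 = 14  ⇒  r_B = 14 − 7 = 7

rB=7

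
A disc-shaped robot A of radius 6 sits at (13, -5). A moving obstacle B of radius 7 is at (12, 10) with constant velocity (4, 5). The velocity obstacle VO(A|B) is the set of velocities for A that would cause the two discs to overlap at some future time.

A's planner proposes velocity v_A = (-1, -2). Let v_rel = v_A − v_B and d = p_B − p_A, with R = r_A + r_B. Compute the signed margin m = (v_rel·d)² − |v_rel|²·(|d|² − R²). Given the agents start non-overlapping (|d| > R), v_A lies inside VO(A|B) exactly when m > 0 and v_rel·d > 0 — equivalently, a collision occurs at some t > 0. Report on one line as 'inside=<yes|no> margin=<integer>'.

d = (-1, 15),  |d|² = 226;  R = 6+7 = 13,  c = 226−13² = 57
v_rel = (-5, -7),  |v_rel|² = 74;  v_rel·d = (-5)·(-1) + (-7)·(15) = -100
74·t² + 200·t + 57 = 0  ⇒  m = (-100)² − 74·57 = 5782
m = 5782 > 0,  v_rel·d = -100 < 0  ⇒  outside

inside=no margin=5782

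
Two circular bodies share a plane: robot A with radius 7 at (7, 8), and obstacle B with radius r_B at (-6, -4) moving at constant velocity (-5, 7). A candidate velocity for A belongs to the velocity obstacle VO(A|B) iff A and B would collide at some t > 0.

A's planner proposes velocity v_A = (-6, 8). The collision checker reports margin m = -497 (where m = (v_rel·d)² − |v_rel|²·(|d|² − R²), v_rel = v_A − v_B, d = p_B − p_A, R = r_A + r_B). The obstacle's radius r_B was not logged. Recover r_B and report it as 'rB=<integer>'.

m = -497
d = (-13, -12);  v_rel = (-1, 1),  |v_rel|² = 2
v_rel×d = (-1)·(-12) − (1)·(-13) = 25
since m = R²·2 − 25²:  R² = (625 + -497) / 2 = 64
R = √64 = 8  ⇒  r_B = 8 − 7 = 1

rB=1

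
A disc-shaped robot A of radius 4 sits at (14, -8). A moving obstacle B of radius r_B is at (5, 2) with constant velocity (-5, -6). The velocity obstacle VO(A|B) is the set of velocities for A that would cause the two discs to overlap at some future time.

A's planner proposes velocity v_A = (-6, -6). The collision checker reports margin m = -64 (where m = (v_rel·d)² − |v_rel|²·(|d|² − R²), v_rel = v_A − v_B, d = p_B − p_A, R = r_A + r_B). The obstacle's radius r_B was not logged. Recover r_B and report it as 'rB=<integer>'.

m = -64
d = (-9, 10);  v_rel = (-1, 0),  |v_rel|² = 1
v_rel×d = (-1)·(10) − (0)·(-9) = -10
since m = R²·1 − (-10)²:  R² = (100 + -64) / 1 = 36
R = √36 = 6  ⇒  r_B = 6 − 4 = 2

rB=2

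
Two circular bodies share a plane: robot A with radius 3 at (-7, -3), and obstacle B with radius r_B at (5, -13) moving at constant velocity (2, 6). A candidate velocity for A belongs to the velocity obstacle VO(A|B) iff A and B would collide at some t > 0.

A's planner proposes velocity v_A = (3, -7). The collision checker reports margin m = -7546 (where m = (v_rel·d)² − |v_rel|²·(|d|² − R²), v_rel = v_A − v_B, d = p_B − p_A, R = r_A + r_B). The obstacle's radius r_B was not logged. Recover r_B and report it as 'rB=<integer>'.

m = -7546
d = (12, -10);  v_rel = (1, -13),  |v_rel|² = 170
v_rel×d = (1)·(-10) − (-13)·(12) = 146
since m = R²·170 − 146²:  R² = (21316 + -7546) / 170 = 81
R = √81 = 9  ⇒  r_B = 9 − 3 = 6

rB=6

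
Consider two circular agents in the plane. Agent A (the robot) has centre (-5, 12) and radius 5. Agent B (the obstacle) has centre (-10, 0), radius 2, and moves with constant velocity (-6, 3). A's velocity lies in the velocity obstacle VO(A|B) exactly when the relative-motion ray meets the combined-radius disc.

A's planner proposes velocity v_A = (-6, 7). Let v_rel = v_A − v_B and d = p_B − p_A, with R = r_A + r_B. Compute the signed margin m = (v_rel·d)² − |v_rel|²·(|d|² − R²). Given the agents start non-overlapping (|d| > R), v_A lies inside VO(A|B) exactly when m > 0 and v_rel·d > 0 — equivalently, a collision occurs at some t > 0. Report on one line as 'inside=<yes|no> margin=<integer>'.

d = (-5, -12),  |d|² = 169;  R = 5+2 = 7,  c = 169−7² = 120
v_rel = (0, 4),  |v_rel|² = 16;  v_rel·d = (0)·(-5) + (4)·(-12) = -48
16·t² + 96·t + 120 = 0  ⇒  m = (-48)² − 16·120 = 384
m = 384 > 0,  v_rel·d = -48 < 0  ⇒  outside

inside=no margin=384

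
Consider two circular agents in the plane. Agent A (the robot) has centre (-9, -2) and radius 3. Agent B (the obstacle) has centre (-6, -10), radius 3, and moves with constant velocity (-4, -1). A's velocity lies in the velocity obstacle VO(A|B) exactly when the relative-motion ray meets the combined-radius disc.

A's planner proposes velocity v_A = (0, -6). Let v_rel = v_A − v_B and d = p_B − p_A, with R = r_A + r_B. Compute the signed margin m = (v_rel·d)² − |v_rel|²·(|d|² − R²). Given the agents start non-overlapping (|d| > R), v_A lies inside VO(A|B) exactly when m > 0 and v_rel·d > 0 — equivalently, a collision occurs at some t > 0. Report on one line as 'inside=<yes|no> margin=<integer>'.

d = (3, -8),  |d|² = 73;  R = 3+3 = 6,  c = 73−6² = 37
v_rel = (4, -5),  |v_rel|² = 41;  v_rel·d = (4)·(3) + (-5)·(-8) = 52
41·t² − 104·t + 37 = 0  ⇒  m = 52² − 41·37 = 1187
m = 1187 > 0,  v_rel·d = 52 > 0  ⇒  inside

inside=yes margin=1187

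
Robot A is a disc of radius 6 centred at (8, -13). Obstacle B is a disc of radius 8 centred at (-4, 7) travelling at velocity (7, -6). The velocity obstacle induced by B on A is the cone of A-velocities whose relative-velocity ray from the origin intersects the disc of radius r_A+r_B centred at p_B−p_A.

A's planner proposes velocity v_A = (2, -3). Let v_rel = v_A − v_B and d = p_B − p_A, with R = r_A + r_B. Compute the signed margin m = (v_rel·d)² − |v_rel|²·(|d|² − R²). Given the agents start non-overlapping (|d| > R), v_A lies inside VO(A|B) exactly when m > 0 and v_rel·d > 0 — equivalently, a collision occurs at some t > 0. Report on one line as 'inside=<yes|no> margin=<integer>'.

d = (-12, 20),  |d|² = 544;  R = 6+8 = 14,  c = 544−14² = 348
v_rel = (-5, 3),  |v_rel|² = 34;  v_rel·d = (-5)·(-12) + (3)·(20) = 120
34·t² − 240·t + 348 = 0  ⇒  m = 120² − 34·348 = 2568
m = 2568 > 0,  v_rel·d = 120 > 0  ⇒  inside

inside=yes margin=2568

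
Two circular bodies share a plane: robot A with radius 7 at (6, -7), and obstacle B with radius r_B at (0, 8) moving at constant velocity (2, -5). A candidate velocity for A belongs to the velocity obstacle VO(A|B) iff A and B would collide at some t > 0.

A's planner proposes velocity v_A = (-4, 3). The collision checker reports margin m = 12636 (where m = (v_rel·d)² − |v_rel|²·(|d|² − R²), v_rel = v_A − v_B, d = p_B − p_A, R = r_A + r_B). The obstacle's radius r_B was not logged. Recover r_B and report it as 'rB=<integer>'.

m = 12636
d = (-6, 15);  v_rel = (-6, 8),  |v_rel|² = 100
v_rel×d = (-6)·(15) − (8)·(-6) = -42
since m = R²·100 − (-42)²:  R² = (1764 + 12636) / 100 = 144
R = √144 = 12  ⇒  r_B = 12 − 7 = 5

rB=5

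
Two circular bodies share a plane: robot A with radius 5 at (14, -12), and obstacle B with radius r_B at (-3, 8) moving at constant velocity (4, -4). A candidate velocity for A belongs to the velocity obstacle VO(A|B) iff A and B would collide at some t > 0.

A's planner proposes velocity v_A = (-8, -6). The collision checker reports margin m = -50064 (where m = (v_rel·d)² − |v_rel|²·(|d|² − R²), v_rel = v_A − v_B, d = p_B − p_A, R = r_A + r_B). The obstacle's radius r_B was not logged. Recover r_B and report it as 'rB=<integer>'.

m = -50064
d = (-17, 20);  v_rel = (-12, -2),  |v_rel|² = 148
v_rel×d = (-12)·(20) − (-2)·(-17) = -274
since m = R²·148 − (-274)²:  R² = (75076 + -50064) / 148 = 169
R = √169 = 13  ⇒  r_B = 13 − 5 = 8

rB=8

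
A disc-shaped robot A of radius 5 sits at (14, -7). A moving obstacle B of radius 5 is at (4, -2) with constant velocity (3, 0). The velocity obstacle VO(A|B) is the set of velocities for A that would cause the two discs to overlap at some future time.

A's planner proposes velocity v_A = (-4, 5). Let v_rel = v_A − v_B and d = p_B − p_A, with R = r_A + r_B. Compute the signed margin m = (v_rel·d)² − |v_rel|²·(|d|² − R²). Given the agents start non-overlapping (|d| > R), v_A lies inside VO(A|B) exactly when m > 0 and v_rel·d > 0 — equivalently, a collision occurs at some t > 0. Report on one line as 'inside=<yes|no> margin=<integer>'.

d = (-10, 5),  |d|² = 125;  R = 5+5 = 10,  c = 125−10² = 25
v_rel = (-7, 5),  |v_rel|² = 74;  v_rel·d = (-7)·(-10) + (5)·(5) = 95
74·t² − 190·t + 25 = 0  ⇒  m = 95² − 74·25 = 7175
m = 7175 > 0,  v_rel·d = 95 > 0  ⇒  inside

inside=yes margin=7175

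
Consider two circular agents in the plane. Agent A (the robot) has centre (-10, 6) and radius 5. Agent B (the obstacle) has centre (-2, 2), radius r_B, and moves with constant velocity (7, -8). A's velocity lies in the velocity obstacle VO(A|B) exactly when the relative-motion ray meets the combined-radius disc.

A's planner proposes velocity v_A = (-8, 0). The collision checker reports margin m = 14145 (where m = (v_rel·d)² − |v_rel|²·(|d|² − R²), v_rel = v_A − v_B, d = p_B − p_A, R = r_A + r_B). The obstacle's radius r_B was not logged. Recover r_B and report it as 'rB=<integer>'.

m = 14145
d = (8, -4);  v_rel = (-15, 8),  |v_rel|² = 289
v_rel×d = (-15)·(-4) − (8)·(8) = -4
since m = R²·289 − (-4)²:  R² = (16 + 14145) / 289 = 49
R = √49 = 7  ⇒  r_B = 7 − 5 = 2

rB=2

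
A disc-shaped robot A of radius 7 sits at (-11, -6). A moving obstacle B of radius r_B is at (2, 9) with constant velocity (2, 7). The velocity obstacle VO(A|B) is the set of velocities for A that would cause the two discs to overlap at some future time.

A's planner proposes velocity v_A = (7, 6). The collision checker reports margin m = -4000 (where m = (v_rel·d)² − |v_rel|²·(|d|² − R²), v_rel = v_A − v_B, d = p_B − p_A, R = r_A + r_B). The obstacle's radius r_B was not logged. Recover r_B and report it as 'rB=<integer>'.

m = -4000
d = (13, 15);  v_rel = (5, -1),  |v_rel|² = 26
v_rel×d = (5)·(15) − (-1)·(13) = 88
since m = R²·26 − 88²:  R² = (7744 + -4000) / 26 = 144
R = √144 = 12  ⇒  r_B = 12 − 7 = 5

rB=5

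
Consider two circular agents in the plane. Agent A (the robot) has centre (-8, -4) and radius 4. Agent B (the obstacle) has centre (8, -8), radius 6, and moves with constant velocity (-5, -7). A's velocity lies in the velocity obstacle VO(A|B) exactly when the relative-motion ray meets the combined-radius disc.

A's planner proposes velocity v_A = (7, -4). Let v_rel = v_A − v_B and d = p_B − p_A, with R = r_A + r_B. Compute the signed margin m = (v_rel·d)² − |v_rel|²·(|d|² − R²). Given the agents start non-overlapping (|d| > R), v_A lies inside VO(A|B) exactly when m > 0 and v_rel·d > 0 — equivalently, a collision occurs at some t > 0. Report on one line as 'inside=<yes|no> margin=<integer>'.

d = (16, -4),  |d|² = 272;  R = 4+6 = 10,  c = 272−10² = 172
v_rel = (12, 3),  |v_rel|² = 153;  v_rel·d = (12)·(16) + (3)·(-4) = 180
153·t² − 360·t + 172 = 0  ⇒  m = 180² − 153·172 = 6084
m = 6084 > 0,  v_rel·d = 180 > 0  ⇒  inside

inside=yes margin=6084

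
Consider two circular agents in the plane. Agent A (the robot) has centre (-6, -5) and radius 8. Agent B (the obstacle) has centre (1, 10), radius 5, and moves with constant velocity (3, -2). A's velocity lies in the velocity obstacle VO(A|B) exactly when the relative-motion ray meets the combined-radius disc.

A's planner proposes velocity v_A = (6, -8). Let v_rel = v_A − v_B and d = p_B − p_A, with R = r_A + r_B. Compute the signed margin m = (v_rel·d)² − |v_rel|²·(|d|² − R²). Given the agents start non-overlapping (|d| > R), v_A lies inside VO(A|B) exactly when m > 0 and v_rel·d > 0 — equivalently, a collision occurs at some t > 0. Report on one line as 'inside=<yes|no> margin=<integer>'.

d = (7, 15),  |d|² = 274;  R = 8+5 = 13,  c = 274−13² = 105
v_rel = (3, -6),  |v_rel|² = 45;  v_rel·d = (3)·(7) + (-6)·(15) = -69
45·t² + 138·t + 105 = 0  ⇒  m = (-69)² − 45·105 = 36
m = 36 > 0,  v_rel·d = -69 < 0  ⇒  outside

inside=no margin=36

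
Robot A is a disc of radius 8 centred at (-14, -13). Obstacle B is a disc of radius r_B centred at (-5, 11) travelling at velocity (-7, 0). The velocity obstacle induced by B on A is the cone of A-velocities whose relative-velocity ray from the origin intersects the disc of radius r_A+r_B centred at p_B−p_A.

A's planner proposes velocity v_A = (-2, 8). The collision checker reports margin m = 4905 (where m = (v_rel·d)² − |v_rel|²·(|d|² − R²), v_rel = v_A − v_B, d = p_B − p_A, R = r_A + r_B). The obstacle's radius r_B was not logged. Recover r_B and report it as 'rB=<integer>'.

m = 4905
d = (9, 24);  v_rel = (5, 8),  |v_rel|² = 89
v_rel×d = (5)·(24) − (8)·(9) = 48
since m = R²·89 − 48²:  R² = (2304 + 4905) / 89 = 81
R = √81 = 9  ⇒  r_B = 9 − 8 = 1

rB=1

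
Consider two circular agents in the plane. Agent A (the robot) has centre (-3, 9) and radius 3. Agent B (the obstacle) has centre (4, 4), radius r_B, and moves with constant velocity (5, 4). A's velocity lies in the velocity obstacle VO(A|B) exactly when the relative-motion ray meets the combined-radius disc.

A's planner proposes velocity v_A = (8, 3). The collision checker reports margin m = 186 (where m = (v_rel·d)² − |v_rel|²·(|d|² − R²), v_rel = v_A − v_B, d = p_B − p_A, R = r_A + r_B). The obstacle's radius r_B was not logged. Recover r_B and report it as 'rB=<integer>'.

m = 186
d = (7, -5);  v_rel = (3, -1),  |v_rel|² = 10
v_rel×d = (3)·(-5) − (-1)·(7) = -8
since m = R²·10 − (-8)²:  R² = (64 + 186) / 10 = 25
R = √25 = 5  ⇒  r_B = 5 − 3 = 2

rB=2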